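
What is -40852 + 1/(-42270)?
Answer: -1726814041/42270 ≈ -40852.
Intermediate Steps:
-40852 + 1/(-42270) = -40852 - 1/42270 = -1726814041/42270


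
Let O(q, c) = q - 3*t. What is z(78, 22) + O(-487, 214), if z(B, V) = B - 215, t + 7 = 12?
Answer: -639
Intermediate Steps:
t = 5 (t = -7 + 12 = 5)
z(B, V) = -215 + B
O(q, c) = -15 + q (O(q, c) = q - 3*5 = q - 15 = -15 + q)
z(78, 22) + O(-487, 214) = (-215 + 78) + (-15 - 487) = -137 - 502 = -639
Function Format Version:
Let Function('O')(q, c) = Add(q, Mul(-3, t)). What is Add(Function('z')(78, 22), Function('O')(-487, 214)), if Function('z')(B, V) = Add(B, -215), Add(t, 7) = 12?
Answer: -639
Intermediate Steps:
t = 5 (t = Add(-7, 12) = 5)
Function('z')(B, V) = Add(-215, B)
Function('O')(q, c) = Add(-15, q) (Function('O')(q, c) = Add(q, Mul(-3, 5)) = Add(q, -15) = Add(-15, q))
Add(Function('z')(78, 22), Function('O')(-487, 214)) = Add(Add(-215, 78), Add(-15, -487)) = Add(-137, -502) = -639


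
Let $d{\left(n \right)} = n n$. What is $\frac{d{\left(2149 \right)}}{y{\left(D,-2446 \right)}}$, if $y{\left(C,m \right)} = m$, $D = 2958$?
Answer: $- \frac{4618201}{2446} \approx -1888.1$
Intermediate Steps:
$d{\left(n \right)} = n^{2}$
$\frac{d{\left(2149 \right)}}{y{\left(D,-2446 \right)}} = \frac{2149^{2}}{-2446} = 4618201 \left(- \frac{1}{2446}\right) = - \frac{4618201}{2446}$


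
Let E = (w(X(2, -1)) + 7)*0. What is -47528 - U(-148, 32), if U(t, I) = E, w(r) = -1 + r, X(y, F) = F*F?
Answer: -47528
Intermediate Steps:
X(y, F) = F²
E = 0 (E = ((-1 + (-1)²) + 7)*0 = ((-1 + 1) + 7)*0 = (0 + 7)*0 = 7*0 = 0)
U(t, I) = 0
-47528 - U(-148, 32) = -47528 - 1*0 = -47528 + 0 = -47528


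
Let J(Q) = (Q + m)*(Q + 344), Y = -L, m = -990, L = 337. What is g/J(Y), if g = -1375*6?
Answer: 8250/9289 ≈ 0.88815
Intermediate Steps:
Y = -337 (Y = -1*337 = -337)
g = -8250
J(Q) = (-990 + Q)*(344 + Q) (J(Q) = (Q - 990)*(Q + 344) = (-990 + Q)*(344 + Q))
g/J(Y) = -8250/(-340560 + (-337)² - 646*(-337)) = -8250/(-340560 + 113569 + 217702) = -8250/(-9289) = -8250*(-1/9289) = 8250/9289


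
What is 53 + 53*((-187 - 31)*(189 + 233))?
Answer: -4875735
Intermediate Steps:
53 + 53*((-187 - 31)*(189 + 233)) = 53 + 53*(-218*422) = 53 + 53*(-91996) = 53 - 4875788 = -4875735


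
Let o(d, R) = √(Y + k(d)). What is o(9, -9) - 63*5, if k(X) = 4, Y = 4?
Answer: -315 + 2*√2 ≈ -312.17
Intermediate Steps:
o(d, R) = 2*√2 (o(d, R) = √(4 + 4) = √8 = 2*√2)
o(9, -9) - 63*5 = 2*√2 - 63*5 = 2*√2 - 315 = -315 + 2*√2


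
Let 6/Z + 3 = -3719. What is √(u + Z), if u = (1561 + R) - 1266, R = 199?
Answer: √1710874991/1861 ≈ 22.226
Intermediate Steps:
u = 494 (u = (1561 + 199) - 1266 = 1760 - 1266 = 494)
Z = -3/1861 (Z = 6/(-3 - 3719) = 6/(-3722) = 6*(-1/3722) = -3/1861 ≈ -0.0016120)
√(u + Z) = √(494 - 3/1861) = √(919331/1861) = √1710874991/1861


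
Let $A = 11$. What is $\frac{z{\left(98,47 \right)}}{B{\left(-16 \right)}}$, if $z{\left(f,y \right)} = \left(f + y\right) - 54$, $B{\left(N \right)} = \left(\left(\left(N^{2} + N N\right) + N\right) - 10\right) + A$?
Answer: $\frac{13}{71} \approx 0.1831$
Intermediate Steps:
$B{\left(N \right)} = 1 + N + 2 N^{2}$ ($B{\left(N \right)} = \left(\left(\left(N^{2} + N N\right) + N\right) - 10\right) + 11 = \left(\left(\left(N^{2} + N^{2}\right) + N\right) - 10\right) + 11 = \left(\left(2 N^{2} + N\right) - 10\right) + 11 = \left(\left(N + 2 N^{2}\right) - 10\right) + 11 = \left(-10 + N + 2 N^{2}\right) + 11 = 1 + N + 2 N^{2}$)
$z{\left(f,y \right)} = -54 + f + y$
$\frac{z{\left(98,47 \right)}}{B{\left(-16 \right)}} = \frac{-54 + 98 + 47}{1 - 16 + 2 \left(-16\right)^{2}} = \frac{91}{1 - 16 + 2 \cdot 256} = \frac{91}{1 - 16 + 512} = \frac{91}{497} = 91 \cdot \frac{1}{497} = \frac{13}{71}$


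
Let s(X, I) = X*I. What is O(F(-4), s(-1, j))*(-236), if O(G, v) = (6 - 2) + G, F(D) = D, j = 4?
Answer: 0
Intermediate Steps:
s(X, I) = I*X
O(G, v) = 4 + G
O(F(-4), s(-1, j))*(-236) = (4 - 4)*(-236) = 0*(-236) = 0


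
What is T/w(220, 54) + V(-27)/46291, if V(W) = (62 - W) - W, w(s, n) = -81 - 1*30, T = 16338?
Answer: -252096494/1712767 ≈ -147.19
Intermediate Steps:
w(s, n) = -111 (w(s, n) = -81 - 30 = -111)
V(W) = 62 - 2*W
T/w(220, 54) + V(-27)/46291 = 16338/(-111) + (62 - 2*(-27))/46291 = 16338*(-1/111) + (62 + 54)*(1/46291) = -5446/37 + 116*(1/46291) = -5446/37 + 116/46291 = -252096494/1712767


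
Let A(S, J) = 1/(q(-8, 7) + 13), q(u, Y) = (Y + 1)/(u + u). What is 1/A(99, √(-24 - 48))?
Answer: 25/2 ≈ 12.500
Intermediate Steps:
q(u, Y) = (1 + Y)/(2*u) (q(u, Y) = (1 + Y)/((2*u)) = (1 + Y)*(1/(2*u)) = (1 + Y)/(2*u))
A(S, J) = 2/25 (A(S, J) = 1/((½)*(1 + 7)/(-8) + 13) = 1/((½)*(-⅛)*8 + 13) = 1/(-½ + 13) = 1/(25/2) = 2/25)
1/A(99, √(-24 - 48)) = 1/(2/25) = 25/2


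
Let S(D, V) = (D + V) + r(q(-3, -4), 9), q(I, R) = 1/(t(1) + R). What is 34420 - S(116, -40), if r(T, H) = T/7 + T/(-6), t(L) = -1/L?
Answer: 7212239/210 ≈ 34344.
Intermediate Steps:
q(I, R) = 1/(-1 + R) (q(I, R) = 1/(-1/1 + R) = 1/(-1*1 + R) = 1/(-1 + R))
r(T, H) = -T/42 (r(T, H) = T*(1/7) + T*(-1/6) = T/7 - T/6 = -T/42)
S(D, V) = 1/210 + D + V (S(D, V) = (D + V) - 1/(42*(-1 - 4)) = (D + V) - 1/42/(-5) = (D + V) - 1/42*(-1/5) = (D + V) + 1/210 = 1/210 + D + V)
34420 - S(116, -40) = 34420 - (1/210 + 116 - 40) = 34420 - 1*15961/210 = 34420 - 15961/210 = 7212239/210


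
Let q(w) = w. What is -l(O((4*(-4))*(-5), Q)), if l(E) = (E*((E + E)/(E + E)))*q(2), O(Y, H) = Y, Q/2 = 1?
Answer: -160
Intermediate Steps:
Q = 2 (Q = 2*1 = 2)
l(E) = 2*E (l(E) = (E*((E + E)/(E + E)))*2 = (E*((2*E)/((2*E))))*2 = (E*((2*E)*(1/(2*E))))*2 = (E*1)*2 = E*2 = 2*E)
-l(O((4*(-4))*(-5), Q)) = -2*(4*(-4))*(-5) = -2*(-16*(-5)) = -2*80 = -1*160 = -160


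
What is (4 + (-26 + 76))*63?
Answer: 3402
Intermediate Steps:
(4 + (-26 + 76))*63 = (4 + 50)*63 = 54*63 = 3402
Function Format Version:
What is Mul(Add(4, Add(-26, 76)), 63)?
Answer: 3402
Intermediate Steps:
Mul(Add(4, Add(-26, 76)), 63) = Mul(Add(4, 50), 63) = Mul(54, 63) = 3402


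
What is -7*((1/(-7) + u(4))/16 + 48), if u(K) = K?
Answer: -5403/16 ≈ -337.69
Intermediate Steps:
-7*((1/(-7) + u(4))/16 + 48) = -7*((1/(-7) + 4)/16 + 48) = -7*((-⅐ + 4)*(1/16) + 48) = -7*((27/7)*(1/16) + 48) = -7*(27/112 + 48) = -7*5403/112 = -5403/16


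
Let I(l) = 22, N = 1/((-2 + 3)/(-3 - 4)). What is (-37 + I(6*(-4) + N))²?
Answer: 225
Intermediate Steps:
N = -7 (N = 1/(1/(-7)) = 1/(1*(-⅐)) = 1/(-⅐) = -7)
(-37 + I(6*(-4) + N))² = (-37 + 22)² = (-15)² = 225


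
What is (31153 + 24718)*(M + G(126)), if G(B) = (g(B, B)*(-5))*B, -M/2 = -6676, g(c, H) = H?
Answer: -3689050388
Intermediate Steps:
M = 13352 (M = -2*(-6676) = 13352)
G(B) = -5*B² (G(B) = (B*(-5))*B = (-5*B)*B = -5*B²)
(31153 + 24718)*(M + G(126)) = (31153 + 24718)*(13352 - 5*126²) = 55871*(13352 - 5*15876) = 55871*(13352 - 79380) = 55871*(-66028) = -3689050388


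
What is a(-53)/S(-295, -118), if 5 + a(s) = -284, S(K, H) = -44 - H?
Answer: -289/74 ≈ -3.9054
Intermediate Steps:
a(s) = -289 (a(s) = -5 - 284 = -289)
a(-53)/S(-295, -118) = -289/(-44 - 1*(-118)) = -289/(-44 + 118) = -289/74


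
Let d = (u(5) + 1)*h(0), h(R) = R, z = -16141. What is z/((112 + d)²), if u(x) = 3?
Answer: -16141/12544 ≈ -1.2868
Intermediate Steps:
d = 0 (d = (3 + 1)*0 = 4*0 = 0)
z/((112 + d)²) = -16141/(112 + 0)² = -16141/(112²) = -16141/12544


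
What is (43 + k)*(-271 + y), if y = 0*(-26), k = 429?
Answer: -127912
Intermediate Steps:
y = 0
(43 + k)*(-271 + y) = (43 + 429)*(-271 + 0) = 472*(-271) = -127912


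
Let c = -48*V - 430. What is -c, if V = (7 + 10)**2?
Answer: 14302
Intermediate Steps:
V = 289 (V = 17**2 = 289)
c = -14302 (c = -48*289 - 430 = -13872 - 430 = -14302)
-c = -1*(-14302) = 14302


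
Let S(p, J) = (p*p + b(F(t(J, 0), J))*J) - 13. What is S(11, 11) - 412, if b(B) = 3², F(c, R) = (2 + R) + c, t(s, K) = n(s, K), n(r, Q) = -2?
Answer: -205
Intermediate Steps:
t(s, K) = -2
F(c, R) = 2 + R + c
b(B) = 9
S(p, J) = -13 + p² + 9*J (S(p, J) = (p*p + 9*J) - 13 = (p² + 9*J) - 13 = -13 + p² + 9*J)
S(11, 11) - 412 = (-13 + 11² + 9*11) - 412 = (-13 + 121 + 99) - 412 = 207 - 412 = -205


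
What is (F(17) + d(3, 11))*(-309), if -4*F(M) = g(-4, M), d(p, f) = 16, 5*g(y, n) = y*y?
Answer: -23484/5 ≈ -4696.8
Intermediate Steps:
g(y, n) = y**2/5 (g(y, n) = (y*y)/5 = y**2/5)
F(M) = -4/5 (F(M) = -(-4)**2/20 = -16/20 = -1/4*16/5 = -4/5)
(F(17) + d(3, 11))*(-309) = (-4/5 + 16)*(-309) = (76/5)*(-309) = -23484/5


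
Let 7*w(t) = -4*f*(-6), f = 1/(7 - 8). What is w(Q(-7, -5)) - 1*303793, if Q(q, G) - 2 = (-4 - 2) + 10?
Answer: -2126575/7 ≈ -3.0380e+5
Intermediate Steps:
f = -1 (f = 1/(-1) = -1)
Q(q, G) = 6 (Q(q, G) = 2 + ((-4 - 2) + 10) = 2 + (-6 + 10) = 2 + 4 = 6)
w(t) = -24/7 (w(t) = (-4*(-1)*(-6))/7 = (4*(-6))/7 = (⅐)*(-24) = -24/7)
w(Q(-7, -5)) - 1*303793 = -24/7 - 1*303793 = -24/7 - 303793 = -2126575/7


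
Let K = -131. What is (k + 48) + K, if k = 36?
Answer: -47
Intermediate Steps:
(k + 48) + K = (36 + 48) - 131 = 84 - 131 = -47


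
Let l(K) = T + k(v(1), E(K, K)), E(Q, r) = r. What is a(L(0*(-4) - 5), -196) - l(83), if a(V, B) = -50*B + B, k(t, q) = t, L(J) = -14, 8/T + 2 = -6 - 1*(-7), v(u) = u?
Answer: 9611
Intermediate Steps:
T = -8 (T = 8/(-2 + (-6 - 1*(-7))) = 8/(-2 + (-6 + 7)) = 8/(-2 + 1) = 8/(-1) = 8*(-1) = -8)
l(K) = -7 (l(K) = -8 + 1 = -7)
a(V, B) = -49*B
a(L(0*(-4) - 5), -196) - l(83) = -49*(-196) - 1*(-7) = 9604 + 7 = 9611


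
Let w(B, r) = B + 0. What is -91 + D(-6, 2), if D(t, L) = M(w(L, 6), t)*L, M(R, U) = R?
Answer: -87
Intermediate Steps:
w(B, r) = B
D(t, L) = L² (D(t, L) = L*L = L²)
-91 + D(-6, 2) = -91 + 2² = -91 + 4 = -87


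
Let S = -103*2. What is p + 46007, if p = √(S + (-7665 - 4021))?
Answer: 46007 + 2*I*√2973 ≈ 46007.0 + 109.05*I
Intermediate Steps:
S = -206
p = 2*I*√2973 (p = √(-206 + (-7665 - 4021)) = √(-206 - 11686) = √(-11892) = 2*I*√2973 ≈ 109.05*I)
p + 46007 = 2*I*√2973 + 46007 = 46007 + 2*I*√2973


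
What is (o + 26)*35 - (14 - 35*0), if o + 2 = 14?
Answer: 1316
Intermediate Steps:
o = 12 (o = -2 + 14 = 12)
(o + 26)*35 - (14 - 35*0) = (12 + 26)*35 - (14 - 35*0) = 38*35 - (14 + 0) = 1330 - 1*14 = 1330 - 14 = 1316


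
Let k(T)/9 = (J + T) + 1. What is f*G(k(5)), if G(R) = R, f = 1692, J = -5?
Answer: 15228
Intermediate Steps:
k(T) = -36 + 9*T (k(T) = 9*((-5 + T) + 1) = 9*(-4 + T) = -36 + 9*T)
f*G(k(5)) = 1692*(-36 + 9*5) = 1692*(-36 + 45) = 1692*9 = 15228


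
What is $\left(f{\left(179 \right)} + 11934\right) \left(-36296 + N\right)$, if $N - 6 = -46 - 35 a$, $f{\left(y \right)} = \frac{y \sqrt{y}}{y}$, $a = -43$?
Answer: $-415673154 - 34831 \sqrt{179} \approx -4.1614 \cdot 10^{8}$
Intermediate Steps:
$f{\left(y \right)} = \sqrt{y}$ ($f{\left(y \right)} = \frac{y^{\frac{3}{2}}}{y} = \sqrt{y}$)
$N = 1465$ ($N = 6 - -1459 = 6 + \left(-46 + 1505\right) = 6 + 1459 = 1465$)
$\left(f{\left(179 \right)} + 11934\right) \left(-36296 + N\right) = \left(\sqrt{179} + 11934\right) \left(-36296 + 1465\right) = \left(11934 + \sqrt{179}\right) \left(-34831\right) = -415673154 - 34831 \sqrt{179}$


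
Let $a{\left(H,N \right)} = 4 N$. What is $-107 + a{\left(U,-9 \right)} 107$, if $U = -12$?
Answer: $-3959$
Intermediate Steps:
$-107 + a{\left(U,-9 \right)} 107 = -107 + 4 \left(-9\right) 107 = -107 - 3852 = -3959$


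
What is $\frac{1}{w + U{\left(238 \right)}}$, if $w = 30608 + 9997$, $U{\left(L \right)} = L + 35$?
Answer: $\frac{1}{40878} \approx 2.4463 \cdot 10^{-5}$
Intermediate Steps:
$U{\left(L \right)} = 35 + L$
$w = 40605$
$\frac{1}{w + U{\left(238 \right)}} = \frac{1}{40605 + \left(35 + 238\right)} = \frac{1}{40605 + 273} = \frac{1}{40878}$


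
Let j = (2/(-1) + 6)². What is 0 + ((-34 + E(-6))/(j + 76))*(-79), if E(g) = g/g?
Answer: 2607/92 ≈ 28.337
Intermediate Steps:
E(g) = 1
j = 16 (j = (2*(-1) + 6)² = (-2 + 6)² = 4² = 16)
0 + ((-34 + E(-6))/(j + 76))*(-79) = 0 + ((-34 + 1)/(16 + 76))*(-79) = 0 - 33/92*(-79) = 0 + 2607/92 = 2607/92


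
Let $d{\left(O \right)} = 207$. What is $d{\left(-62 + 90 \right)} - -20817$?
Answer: $21024$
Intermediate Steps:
$d{\left(-62 + 90 \right)} - -20817 = 207 - -20817 = 207 + 20817 = 21024$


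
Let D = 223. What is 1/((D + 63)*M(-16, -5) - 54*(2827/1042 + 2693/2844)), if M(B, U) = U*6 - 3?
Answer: -82318/793186425 ≈ -0.00010378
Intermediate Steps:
M(B, U) = -3 + 6*U (M(B, U) = 6*U - 3 = -3 + 6*U)
1/((D + 63)*M(-16, -5) - 54*(2827/1042 + 2693/2844)) = 1/((223 + 63)*(-3 + 6*(-5)) - 54*(2827/1042 + 2693/2844)) = 1/(286*(-3 - 30) - 54*(2827*(1/1042) + 2693*(1/2844))) = 1/(286*(-33) - 54*(2827/1042 + 2693/2844)) = 1/(-9438 - 54*5423047/1481724) = 1/(-9438 - 16269141/82318) = 1/(-793186425/82318) = -82318/793186425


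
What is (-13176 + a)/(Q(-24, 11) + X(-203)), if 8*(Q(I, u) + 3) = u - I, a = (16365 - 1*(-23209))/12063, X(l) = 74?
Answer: -1271220112/7273989 ≈ -174.76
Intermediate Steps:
a = 39574/12063 (a = (16365 + 23209)*(1/12063) = 39574*(1/12063) = 39574/12063 ≈ 3.2806)
Q(I, u) = -3 - I/8 + u/8 (Q(I, u) = -3 + (u - I)/8 = -3 + (-I/8 + u/8) = -3 - I/8 + u/8)
(-13176 + a)/(Q(-24, 11) + X(-203)) = (-13176 + 39574/12063)/((-3 - ⅛*(-24) + (⅛)*11) + 74) = -158902514/(12063*((-3 + 3 + 11/8) + 74)) = -158902514/(12063*(11/8 + 74)) = -158902514/(12063*603/8) = -158902514/12063*8/603 = -1271220112/7273989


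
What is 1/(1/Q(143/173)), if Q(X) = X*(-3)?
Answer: -429/173 ≈ -2.4798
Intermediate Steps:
Q(X) = -3*X
1/(1/Q(143/173)) = 1/(1/(-429/173)) = 1/(-173/429) = -429/173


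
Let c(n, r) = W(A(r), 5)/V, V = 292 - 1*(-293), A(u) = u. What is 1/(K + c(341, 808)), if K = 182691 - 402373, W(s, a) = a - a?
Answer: -1/219682 ≈ -4.5520e-6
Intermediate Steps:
W(s, a) = 0
K = -219682
V = 585 (V = 292 + 293 = 585)
c(n, r) = 0 (c(n, r) = 0/585 = 0*(1/585) = 0)
1/(K + c(341, 808)) = 1/(-219682 + 0) = 1/(-219682) = -1/219682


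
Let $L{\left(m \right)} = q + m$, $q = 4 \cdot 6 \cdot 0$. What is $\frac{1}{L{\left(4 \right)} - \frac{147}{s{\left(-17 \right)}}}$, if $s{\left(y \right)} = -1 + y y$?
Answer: $\frac{96}{335} \approx 0.28657$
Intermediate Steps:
$s{\left(y \right)} = -1 + y^{2}$
$q = 0$ ($q = 24 \cdot 0 = 0$)
$L{\left(m \right)} = m$ ($L{\left(m \right)} = 0 + m = m$)
$\frac{1}{L{\left(4 \right)} - \frac{147}{s{\left(-17 \right)}}} = \frac{1}{4 - \frac{147}{-1 + \left(-17\right)^{2}}} = \frac{1}{4 - \frac{147}{-1 + 289}} = \frac{1}{4 - \frac{147}{288}} = \frac{1}{4 - \frac{49}{96}} = \frac{1}{\frac{335}{96}} = \frac{96}{335}$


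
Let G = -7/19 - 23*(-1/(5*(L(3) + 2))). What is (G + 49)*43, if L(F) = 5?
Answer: 1409411/665 ≈ 2119.4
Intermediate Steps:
G = 192/665 (G = -7/19 - 23*(-1/(5*(5 + 2))) = -7*1/19 - 23/((-5*7)) = -7/19 - 23/(-35) = -7/19 - 23*(-1/35) = -7/19 + 23/35 = 192/665 ≈ 0.28872)
(G + 49)*43 = (192/665 + 49)*43 = (32777/665)*43 = 1409411/665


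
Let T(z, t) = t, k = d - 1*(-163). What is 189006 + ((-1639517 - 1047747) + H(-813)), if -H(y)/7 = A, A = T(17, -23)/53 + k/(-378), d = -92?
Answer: -7150001939/2862 ≈ -2.4983e+6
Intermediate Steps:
k = 71 (k = -92 - 1*(-163) = -92 + 163 = 71)
A = -12457/20034 (A = -23/53 + 71/(-378) = -23*1/53 + 71*(-1/378) = -23/53 - 71/378 = -12457/20034 ≈ -0.62179)
H(y) = 12457/2862 (H(y) = -7*(-12457/20034) = 12457/2862)
189006 + ((-1639517 - 1047747) + H(-813)) = 189006 + ((-1639517 - 1047747) + 12457/2862) = 189006 + (-2687264 + 12457/2862) = 189006 - 7690937111/2862 = -7150001939/2862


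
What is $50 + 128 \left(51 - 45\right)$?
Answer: $818$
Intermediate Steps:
$50 + 128 \left(51 - 45\right) = 50 + 128 \cdot 6 = 50 + 768 = 818$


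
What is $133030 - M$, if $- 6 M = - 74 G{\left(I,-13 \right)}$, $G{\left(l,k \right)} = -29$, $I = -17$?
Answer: $\frac{400163}{3} \approx 1.3339 \cdot 10^{5}$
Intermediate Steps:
$M = - \frac{1073}{3}$ ($M = - \frac{\left(-74\right) \left(-29\right)}{6} = \left(- \frac{1}{6}\right) 2146 = - \frac{1073}{3} \approx -357.67$)
$133030 - M = 133030 - - \frac{1073}{3} = 133030 + \frac{1073}{3} = \frac{400163}{3}$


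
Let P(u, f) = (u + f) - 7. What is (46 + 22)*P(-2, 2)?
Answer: -476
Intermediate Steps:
P(u, f) = -7 + f + u (P(u, f) = (f + u) - 7 = -7 + f + u)
(46 + 22)*P(-2, 2) = (46 + 22)*(-7 + 2 - 2) = 68*(-7) = -476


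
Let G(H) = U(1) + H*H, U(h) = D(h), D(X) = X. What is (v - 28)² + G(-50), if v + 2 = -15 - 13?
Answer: 5865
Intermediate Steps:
v = -30 (v = -2 + (-15 - 13) = -2 - 28 = -30)
U(h) = h
G(H) = 1 + H² (G(H) = 1 + H*H = 1 + H²)
(v - 28)² + G(-50) = (-30 - 28)² + (1 + (-50)²) = (-58)² + (1 + 2500) = 3364 + 2501 = 5865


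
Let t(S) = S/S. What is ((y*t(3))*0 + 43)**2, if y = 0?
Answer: 1849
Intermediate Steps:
t(S) = 1
((y*t(3))*0 + 43)**2 = ((0*1)*0 + 43)**2 = (0*0 + 43)**2 = (0 + 43)**2 = 43**2 = 1849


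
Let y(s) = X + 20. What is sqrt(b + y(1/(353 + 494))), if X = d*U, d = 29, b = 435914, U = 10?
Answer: 32*sqrt(426) ≈ 660.47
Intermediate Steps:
X = 290 (X = 29*10 = 290)
y(s) = 310 (y(s) = 290 + 20 = 310)
sqrt(b + y(1/(353 + 494))) = sqrt(435914 + 310) = sqrt(436224) = 32*sqrt(426)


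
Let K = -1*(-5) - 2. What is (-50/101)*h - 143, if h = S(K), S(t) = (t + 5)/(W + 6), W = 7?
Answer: -188159/1313 ≈ -143.30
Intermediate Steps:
K = 3 (K = 5 - 2 = 3)
S(t) = 5/13 + t/13 (S(t) = (t + 5)/(7 + 6) = (5 + t)/13 = (5 + t)*(1/13) = 5/13 + t/13)
h = 8/13 (h = 5/13 + (1/13)*3 = 5/13 + 3/13 = 8/13 ≈ 0.61539)
(-50/101)*h - 143 = -50/101*(8/13) - 143 = -50*1/101*(8/13) - 143 = -50/101*8/13 - 143 = -400/1313 - 143 = -188159/1313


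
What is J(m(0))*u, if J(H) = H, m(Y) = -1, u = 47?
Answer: -47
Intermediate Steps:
J(m(0))*u = -1*47 = -47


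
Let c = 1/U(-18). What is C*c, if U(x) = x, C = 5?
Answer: -5/18 ≈ -0.27778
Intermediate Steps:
c = -1/18 (c = 1/(-18) = -1/18 ≈ -0.055556)
C*c = 5*(-1/18) = -5/18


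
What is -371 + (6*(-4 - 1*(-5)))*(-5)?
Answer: -401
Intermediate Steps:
-371 + (6*(-4 - 1*(-5)))*(-5) = -371 + (6*(-4 + 5))*(-5) = -371 + (6*1)*(-5) = -371 + 6*(-5) = -371 - 30 = -401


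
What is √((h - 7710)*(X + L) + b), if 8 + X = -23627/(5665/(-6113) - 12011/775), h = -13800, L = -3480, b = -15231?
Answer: √66709862483641913893794/38906809 ≈ 6638.5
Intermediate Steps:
X = 111312175581/77813618 (X = -8 - 23627/(5665/(-6113) - 12011/775) = -8 - 23627/(5665*(-1/6113) - 12011*1/775) = -8 - 23627/(-5665/6113 - 12011/775) = -8 - 23627/(-77813618/4737575) = -8 - 23627*(-4737575/77813618) = -8 + 111934684525/77813618 = 111312175581/77813618 ≈ 1430.5)
√((h - 7710)*(X + L) + b) = √((-13800 - 7710)*(111312175581/77813618 - 3480) - 15231) = √(-21510*(-159479215059/77813618) - 15231) = √(1715198957959545/38906809 - 15231) = √(1714606368351666/38906809) = √66709862483641913893794/38906809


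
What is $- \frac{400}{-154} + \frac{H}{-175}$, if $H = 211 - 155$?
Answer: $\frac{4384}{1925} \approx 2.2774$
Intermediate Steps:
$H = 56$ ($H = 211 - 155 = 56$)
$- \frac{400}{-154} + \frac{H}{-175} = - \frac{400}{-154} + \frac{56}{-175} = \left(-400\right) \left(- \frac{1}{154}\right) + 56 \left(- \frac{1}{175}\right) = \frac{200}{77} - \frac{8}{25} = \frac{4384}{1925}$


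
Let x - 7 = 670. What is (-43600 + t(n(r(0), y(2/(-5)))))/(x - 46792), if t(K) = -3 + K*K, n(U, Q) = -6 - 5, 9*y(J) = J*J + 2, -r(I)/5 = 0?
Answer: 43482/46115 ≈ 0.94290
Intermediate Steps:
x = 677 (x = 7 + 670 = 677)
r(I) = 0 (r(I) = -5*0 = 0)
y(J) = 2/9 + J²/9 (y(J) = (J*J + 2)/9 = (J² + 2)/9 = (2 + J²)/9 = 2/9 + J²/9)
n(U, Q) = -11
t(K) = -3 + K²
(-43600 + t(n(r(0), y(2/(-5)))))/(x - 46792) = (-43600 + (-3 + (-11)²))/(677 - 46792) = (-43600 + (-3 + 121))/(-46115) = (-43600 + 118)*(-1/46115) = -43482*(-1/46115) = 43482/46115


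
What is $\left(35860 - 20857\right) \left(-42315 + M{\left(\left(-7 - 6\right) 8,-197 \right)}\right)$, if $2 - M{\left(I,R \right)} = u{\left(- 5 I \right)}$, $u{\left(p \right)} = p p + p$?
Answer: $-4699434699$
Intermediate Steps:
$u{\left(p \right)} = p + p^{2}$ ($u{\left(p \right)} = p^{2} + p = p + p^{2}$)
$M{\left(I,R \right)} = 2 + 5 I \left(1 - 5 I\right)$ ($M{\left(I,R \right)} = 2 - - 5 I \left(1 - 5 I\right) = 2 + 5 I \left(1 - 5 I\right)$)
$\left(35860 - 20857\right) \left(-42315 + M{\left(\left(-7 - 6\right) 8,-197 \right)}\right) = \left(35860 - 20857\right) \left(-42315 + \left(2 - 5 \left(-7 - 6\right) 8 \left(-1 + 5 \left(-7 - 6\right) 8\right)\right)\right) = 15003 \left(-42315 + \left(2 - 5 \left(\left(-13\right) 8\right) \left(-1 + 5 \left(\left(-13\right) 8\right)\right)\right)\right) = 15003 \left(-42315 + \left(2 - - 520 \left(-1 + 5 \left(-104\right)\right)\right)\right) = 15003 \left(-42315 + \left(2 - - 520 \left(-1 - 520\right)\right)\right) = 15003 \left(-42315 + \left(2 - \left(-520\right) \left(-521\right)\right)\right) = 15003 \left(-42315 + \left(2 - 270920\right)\right) = 15003 \left(-42315 - 270918\right) = 15003 \left(-313233\right) = -4699434699$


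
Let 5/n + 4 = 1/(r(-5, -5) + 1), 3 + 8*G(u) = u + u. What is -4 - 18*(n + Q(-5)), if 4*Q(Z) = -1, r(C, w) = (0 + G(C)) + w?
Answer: 1036/47 ≈ 22.043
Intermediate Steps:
G(u) = -3/8 + u/4 (G(u) = -3/8 + (u + u)/8 = -3/8 + (2*u)/8 = -3/8 + u/4)
r(C, w) = -3/8 + w + C/4 (r(C, w) = (0 + (-3/8 + C/4)) + w = (-3/8 + C/4) + w = -3/8 + w + C/4)
Q(Z) = -1/4 (Q(Z) = (1/4)*(-1) = -1/4)
n = -225/188 (n = 5/(-4 + 1/((-3/8 - 5 + (1/4)*(-5)) + 1)) = 5/(-4 + 1/((-3/8 - 5 - 5/4) + 1)) = 5/(-4 + 1/(-53/8 + 1)) = 5/(-4 + 1/(-45/8)) = 5/(-4 - 8/45) = 5/(-188/45) = 5*(-45/188) = -225/188 ≈ -1.1968)
-4 - 18*(n + Q(-5)) = -4 - 18*(-225/188 - 1/4) = -4 - 18*(-68/47) = -4 + 1224/47 = 1036/47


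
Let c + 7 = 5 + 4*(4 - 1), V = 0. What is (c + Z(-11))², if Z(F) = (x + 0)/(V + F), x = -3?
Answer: 12769/121 ≈ 105.53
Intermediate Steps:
Z(F) = -3/F (Z(F) = (-3 + 0)/(0 + F) = -3/F)
c = 10 (c = -7 + (5 + 4*(4 - 1)) = -7 + (5 + 4*3) = -7 + (5 + 12) = -7 + 17 = 10)
(c + Z(-11))² = (10 - 3/(-11))² = (10 - 3*(-1/11))² = (10 + 3/11)² = (113/11)² = 12769/121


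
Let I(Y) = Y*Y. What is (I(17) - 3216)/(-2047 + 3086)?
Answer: -2927/1039 ≈ -2.8171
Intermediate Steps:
I(Y) = Y**2
(I(17) - 3216)/(-2047 + 3086) = (17**2 - 3216)/(-2047 + 3086) = (289 - 3216)/1039 = -2927*1/1039 = -2927/1039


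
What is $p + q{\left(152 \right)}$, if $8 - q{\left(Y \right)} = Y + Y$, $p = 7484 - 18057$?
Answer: $-10869$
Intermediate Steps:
$p = -10573$
$q{\left(Y \right)} = 8 - 2 Y$ ($q{\left(Y \right)} = 8 - \left(Y + Y\right) = 8 - 2 Y$)
$p + q{\left(152 \right)} = -10573 + \left(8 - 304\right) = -10573 - 296 = -10869$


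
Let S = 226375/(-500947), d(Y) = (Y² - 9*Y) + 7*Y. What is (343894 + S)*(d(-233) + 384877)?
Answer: 75736477888542576/500947 ≈ 1.5119e+11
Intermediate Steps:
d(Y) = Y² - 2*Y
S = -226375/500947 (S = 226375*(-1/500947) = -226375/500947 ≈ -0.45189)
(343894 + S)*(d(-233) + 384877) = (343894 - 226375/500947)*(-233*(-2 - 233) + 384877) = 172272441243*(-233*(-235) + 384877)/500947 = 172272441243*(54755 + 384877)/500947 = (172272441243/500947)*439632 = 75736477888542576/500947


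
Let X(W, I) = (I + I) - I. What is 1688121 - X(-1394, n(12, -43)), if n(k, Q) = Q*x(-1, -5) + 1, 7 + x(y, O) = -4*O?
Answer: 1688679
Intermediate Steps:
x(y, O) = -7 - 4*O
n(k, Q) = 1 + 13*Q (n(k, Q) = Q*(-7 - 4*(-5)) + 1 = Q*(-7 + 20) + 1 = Q*13 + 1 = 13*Q + 1 = 1 + 13*Q)
X(W, I) = I (X(W, I) = 2*I - I = I)
1688121 - X(-1394, n(12, -43)) = 1688121 - (1 + 13*(-43)) = 1688121 - (1 - 559) = 1688121 - 1*(-558) = 1688121 + 558 = 1688679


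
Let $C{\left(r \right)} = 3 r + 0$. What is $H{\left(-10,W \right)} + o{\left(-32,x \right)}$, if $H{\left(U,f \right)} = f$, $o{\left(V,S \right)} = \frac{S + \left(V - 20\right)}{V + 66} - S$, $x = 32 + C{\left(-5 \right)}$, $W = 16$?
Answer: $- \frac{69}{34} \approx -2.0294$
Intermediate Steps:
$C{\left(r \right)} = 3 r$
$x = 17$ ($x = 32 + 3 \left(-5\right) = 32 - 15 = 17$)
$o{\left(V,S \right)} = - S + \frac{-20 + S + V}{66 + V}$ ($o{\left(V,S \right)} = \frac{S + \left(-20 + V\right)}{66 + V} - S = \frac{-20 + S + V}{66 + V} - S = - S + \frac{-20 + S + V}{66 + V}$)
$H{\left(-10,W \right)} + o{\left(-32,x \right)} = 16 + \frac{-20 - 32 - 1105 - 17 \left(-32\right)}{66 - 32} = 16 + \frac{-20 - 32 - 1105 + 544}{34} = 16 + \frac{1}{34} \left(-613\right) = 16 - \frac{613}{34} = - \frac{69}{34}$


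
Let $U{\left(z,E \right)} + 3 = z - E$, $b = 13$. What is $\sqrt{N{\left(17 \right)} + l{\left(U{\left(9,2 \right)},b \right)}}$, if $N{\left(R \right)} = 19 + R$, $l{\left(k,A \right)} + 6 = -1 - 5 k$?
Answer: $3$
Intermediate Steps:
$U{\left(z,E \right)} = -3 + z - E$ ($U{\left(z,E \right)} = -3 - \left(E - z\right) = -3 + z - E$)
$l{\left(k,A \right)} = -7 - 5 k$ ($l{\left(k,A \right)} = -6 - \left(1 + 5 k\right) = -7 - 5 k$)
$\sqrt{N{\left(17 \right)} + l{\left(U{\left(9,2 \right)},b \right)}} = \sqrt{\left(19 + 17\right) - \left(7 + 5 \left(-3 + 9 - 2\right)\right)} = \sqrt{36 - \left(7 + 5 \left(-3 + 9 - 2\right)\right)} = \sqrt{36 - 27} = \sqrt{9} = 3$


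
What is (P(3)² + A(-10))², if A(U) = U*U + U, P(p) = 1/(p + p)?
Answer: 10504081/1296 ≈ 8105.0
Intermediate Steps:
P(p) = 1/(2*p)
A(U) = U + U² (A(U) = U² + U = U + U²)
(P(3)² + A(-10))² = (((½)/3)² - 10*(1 - 10))² = (((½)*(⅓))² - 10*(-9))² = ((⅙)² + 90)² = (1/36 + 90)² = (3241/36)² = 10504081/1296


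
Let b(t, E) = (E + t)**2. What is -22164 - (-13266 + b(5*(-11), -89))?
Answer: -29634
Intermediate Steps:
-22164 - (-13266 + b(5*(-11), -89)) = -22164 - (-13266 + (-89 + 5*(-11))**2) = -22164 - (-13266 + (-89 - 55)**2) = -22164 - (-13266 + (-144)**2) = -22164 - (-13266 + 20736) = -22164 - 1*7470 = -22164 - 7470 = -29634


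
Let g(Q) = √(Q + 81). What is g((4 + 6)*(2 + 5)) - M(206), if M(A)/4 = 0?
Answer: √151 ≈ 12.288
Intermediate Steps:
M(A) = 0 (M(A) = 4*0 = 0)
g(Q) = √(81 + Q)
g((4 + 6)*(2 + 5)) - M(206) = √(81 + (4 + 6)*(2 + 5)) - 1*0 = √(81 + 10*7) + 0 = √(81 + 70) + 0 = √151 + 0 = √151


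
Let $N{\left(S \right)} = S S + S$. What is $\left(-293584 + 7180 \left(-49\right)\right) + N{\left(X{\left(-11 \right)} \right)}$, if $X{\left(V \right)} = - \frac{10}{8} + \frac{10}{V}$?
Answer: $- \frac{1249497299}{1936} \approx -6.454 \cdot 10^{5}$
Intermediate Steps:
$X{\left(V \right)} = - \frac{5}{4} + \frac{10}{V}$ ($X{\left(V \right)} = \left(-10\right) \frac{1}{8} + \frac{10}{V} = - \frac{5}{4} + \frac{10}{V}$)
$N{\left(S \right)} = S + S^{2}$ ($N{\left(S \right)} = S^{2} + S = S + S^{2}$)
$\left(-293584 + 7180 \left(-49\right)\right) + N{\left(X{\left(-11 \right)} \right)} = \left(-293584 + 7180 \left(-49\right)\right) + \left(- \frac{5}{4} + \frac{10}{-11}\right) \left(1 - \left(\frac{5}{4} - \frac{10}{-11}\right)\right) = \left(-293584 - 351820\right) + \left(- \frac{5}{4} + 10 \left(- \frac{1}{11}\right)\right) \left(1 + \left(- \frac{5}{4} + 10 \left(- \frac{1}{11}\right)\right)\right) = -645404 + \left(- \frac{5}{4} - \frac{10}{11}\right) \left(1 - \frac{95}{44}\right) = -645404 - \frac{95 \left(1 - \frac{95}{44}\right)}{44} = -645404 - - \frac{4845}{1936} = -645404 + \frac{4845}{1936} = - \frac{1249497299}{1936}$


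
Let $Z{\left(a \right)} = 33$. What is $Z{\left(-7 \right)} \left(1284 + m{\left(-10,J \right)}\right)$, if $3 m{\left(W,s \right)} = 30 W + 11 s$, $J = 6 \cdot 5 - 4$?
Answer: $42218$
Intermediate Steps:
$J = 26$ ($J = 30 - 4 = 26$)
$m{\left(W,s \right)} = 10 W + \frac{11 s}{3}$ ($m{\left(W,s \right)} = \frac{30 W + 11 s}{3} = \frac{11 s + 30 W}{3} = 10 W + \frac{11 s}{3}$)
$Z{\left(-7 \right)} \left(1284 + m{\left(-10,J \right)}\right) = 33 \left(1284 + \left(10 \left(-10\right) + \frac{11}{3} \cdot 26\right)\right) = 33 \left(1284 + \left(-100 + \frac{286}{3}\right)\right) = 33 \left(1284 - \frac{14}{3}\right) = 33 \cdot \frac{3838}{3} = 42218$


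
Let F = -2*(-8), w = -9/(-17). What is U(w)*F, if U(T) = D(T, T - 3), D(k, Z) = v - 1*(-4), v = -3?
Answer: 16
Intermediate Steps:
w = 9/17 (w = -9*(-1/17) = 9/17 ≈ 0.52941)
D(k, Z) = 1 (D(k, Z) = -3 - 1*(-4) = -3 + 4 = 1)
U(T) = 1
F = 16
U(w)*F = 1*16 = 16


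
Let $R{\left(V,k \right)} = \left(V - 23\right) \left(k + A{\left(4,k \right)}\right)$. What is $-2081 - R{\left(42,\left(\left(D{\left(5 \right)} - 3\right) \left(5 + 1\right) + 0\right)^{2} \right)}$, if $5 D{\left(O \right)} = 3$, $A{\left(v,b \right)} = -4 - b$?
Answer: $-2005$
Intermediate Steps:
$D{\left(O \right)} = \frac{3}{5}$ ($D{\left(O \right)} = \frac{1}{5} \cdot 3 = \frac{3}{5}$)
$R{\left(V,k \right)} = 92 - 4 V$ ($R{\left(V,k \right)} = \left(V - 23\right) \left(k - \left(4 + k\right)\right) = \left(-23 + V\right) \left(-4\right) = 92 - 4 V$)
$-2081 - R{\left(42,\left(\left(D{\left(5 \right)} - 3\right) \left(5 + 1\right) + 0\right)^{2} \right)} = -2081 - \left(92 - 168\right) = -2081 - -76 = -2081 + 76 = -2005$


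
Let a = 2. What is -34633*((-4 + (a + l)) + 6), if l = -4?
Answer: 0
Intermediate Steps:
-34633*((-4 + (a + l)) + 6) = -34633*((-4 + (2 - 4)) + 6) = -34633*((-4 - 2) + 6) = -34633*(-6 + 6) = -34633*0 = 0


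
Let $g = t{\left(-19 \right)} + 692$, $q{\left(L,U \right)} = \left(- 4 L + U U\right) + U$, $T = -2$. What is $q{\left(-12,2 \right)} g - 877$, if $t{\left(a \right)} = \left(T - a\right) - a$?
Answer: $38435$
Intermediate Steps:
$q{\left(L,U \right)} = U + U^{2} - 4 L$ ($q{\left(L,U \right)} = \left(- 4 L + U^{2}\right) + U = \left(U^{2} - 4 L\right) + U = U + U^{2} - 4 L$)
$t{\left(a \right)} = -2 - 2 a$ ($t{\left(a \right)} = \left(-2 - a\right) - a = -2 - 2 a$)
$g = 728$ ($g = \left(-2 - -38\right) + 692 = \left(-2 + 38\right) + 692 = 36 + 692 = 728$)
$q{\left(-12,2 \right)} g - 877 = \left(2 + 2^{2} - -48\right) 728 - 877 = \left(2 + 4 + 48\right) 728 - 877 = 54 \cdot 728 - 877 = 39312 - 877 = 38435$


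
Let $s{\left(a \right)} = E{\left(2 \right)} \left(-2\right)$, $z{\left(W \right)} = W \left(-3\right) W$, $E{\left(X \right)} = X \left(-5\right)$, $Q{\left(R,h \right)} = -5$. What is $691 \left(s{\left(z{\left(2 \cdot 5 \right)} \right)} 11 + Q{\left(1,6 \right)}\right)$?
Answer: $148565$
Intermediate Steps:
$E{\left(X \right)} = - 5 X$
$z{\left(W \right)} = - 3 W^{2}$ ($z{\left(W \right)} = - 3 W W = - 3 W^{2}$)
$s{\left(a \right)} = 20$ ($s{\left(a \right)} = \left(-5\right) 2 \left(-2\right) = \left(-10\right) \left(-2\right) = 20$)
$691 \left(s{\left(z{\left(2 \cdot 5 \right)} \right)} 11 + Q{\left(1,6 \right)}\right) = 691 \left(20 \cdot 11 - 5\right) = 691 \left(220 - 5\right) = 691 \cdot 215 = 148565$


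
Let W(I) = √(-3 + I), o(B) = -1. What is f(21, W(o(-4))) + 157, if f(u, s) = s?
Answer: 157 + 2*I ≈ 157.0 + 2.0*I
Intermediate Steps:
f(21, W(o(-4))) + 157 = √(-3 - 1) + 157 = √(-4) + 157 = 2*I + 157 = 157 + 2*I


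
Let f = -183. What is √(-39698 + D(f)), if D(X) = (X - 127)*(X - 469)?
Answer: √162422 ≈ 403.02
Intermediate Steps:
D(X) = (-469 + X)*(-127 + X) (D(X) = (-127 + X)*(-469 + X) = (-469 + X)*(-127 + X))
√(-39698 + D(f)) = √(-39698 + (59563 + (-183)² - 596*(-183))) = √(-39698 + (59563 + 33489 + 109068)) = √(-39698 + 202120) = √162422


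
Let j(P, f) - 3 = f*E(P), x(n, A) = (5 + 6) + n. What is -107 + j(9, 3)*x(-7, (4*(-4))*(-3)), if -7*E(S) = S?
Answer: -773/7 ≈ -110.43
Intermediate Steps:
E(S) = -S/7
x(n, A) = 11 + n
j(P, f) = 3 - P*f/7 (j(P, f) = 3 + f*(-P/7) = 3 - P*f/7)
-107 + j(9, 3)*x(-7, (4*(-4))*(-3)) = -107 + (3 - ⅐*9*3)*(11 - 7) = -107 + (3 - 27/7)*4 = -107 - 6/7*4 = -107 - 24/7 = -773/7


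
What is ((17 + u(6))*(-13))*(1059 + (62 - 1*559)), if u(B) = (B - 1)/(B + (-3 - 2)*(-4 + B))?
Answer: -230139/2 ≈ -1.1507e+5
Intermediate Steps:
u(B) = (-1 + B)/(20 - 4*B) (u(B) = (-1 + B)/(B - 5*(-4 + B)) = (-1 + B)/(B + (20 - 5*B)) = (-1 + B)/(20 - 4*B))
((17 + u(6))*(-13))*(1059 + (62 - 1*559)) = ((17 + (1 - 1*6)/(4*(-5 + 6)))*(-13))*(1059 + (62 - 1*559)) = ((17 + (1/4)*(1 - 6)/1)*(-13))*(1059 + (62 - 559)) = ((17 + (1/4)*1*(-5))*(-13))*(1059 - 497) = ((17 - 5/4)*(-13))*562 = ((63/4)*(-13))*562 = -819/4*562 = -230139/2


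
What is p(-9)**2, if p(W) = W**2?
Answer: 6561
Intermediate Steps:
p(-9)**2 = ((-9)**2)**2 = 81**2 = 6561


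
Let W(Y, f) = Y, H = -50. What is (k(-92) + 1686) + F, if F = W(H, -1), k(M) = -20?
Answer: 1616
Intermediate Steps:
F = -50
(k(-92) + 1686) + F = (-20 + 1686) - 50 = 1666 - 50 = 1616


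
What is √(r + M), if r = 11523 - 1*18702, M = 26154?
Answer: 5*√759 ≈ 137.75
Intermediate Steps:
r = -7179 (r = 11523 - 18702 = -7179)
√(r + M) = √(-7179 + 26154) = √18975 = 5*√759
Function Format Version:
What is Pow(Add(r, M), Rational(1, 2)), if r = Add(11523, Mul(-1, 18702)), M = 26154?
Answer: Mul(5, Pow(759, Rational(1, 2))) ≈ 137.75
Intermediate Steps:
r = -7179 (r = Add(11523, -18702) = -7179)
Pow(Add(r, M), Rational(1, 2)) = Pow(Add(-7179, 26154), Rational(1, 2)) = Pow(18975, Rational(1, 2)) = Mul(5, Pow(759, Rational(1, 2)))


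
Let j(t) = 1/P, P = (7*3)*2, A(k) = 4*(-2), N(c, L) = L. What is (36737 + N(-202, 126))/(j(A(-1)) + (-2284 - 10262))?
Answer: -1548246/526931 ≈ -2.9382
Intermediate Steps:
A(k) = -8
P = 42 (P = 21*2 = 42)
j(t) = 1/42
(36737 + N(-202, 126))/(j(A(-1)) + (-2284 - 10262)) = (36737 + 126)/(1/42 + (-2284 - 10262)) = 36863/(1/42 - 12546) = 36863/(-526931/42) = 36863*(-42/526931) = -1548246/526931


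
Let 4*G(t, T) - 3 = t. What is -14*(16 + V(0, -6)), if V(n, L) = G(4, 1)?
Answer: -497/2 ≈ -248.50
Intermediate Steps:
G(t, T) = 3/4 + t/4
V(n, L) = 7/4 (V(n, L) = 3/4 + (1/4)*4 = 3/4 + 1 = 7/4)
-14*(16 + V(0, -6)) = -14*(16 + 7/4) = -14*71/4 = -497/2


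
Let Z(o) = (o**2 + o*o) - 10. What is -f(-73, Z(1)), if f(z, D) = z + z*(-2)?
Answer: -73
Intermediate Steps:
Z(o) = -10 + 2*o**2 (Z(o) = (o**2 + o**2) - 10 = 2*o**2 - 10 = -10 + 2*o**2)
f(z, D) = -z (f(z, D) = z - 2*z = -z)
-f(-73, Z(1)) = -(-1)*(-73) = -1*73 = -73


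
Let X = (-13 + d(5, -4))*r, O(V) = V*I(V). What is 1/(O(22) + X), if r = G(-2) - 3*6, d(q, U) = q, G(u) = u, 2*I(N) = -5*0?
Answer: 1/160 ≈ 0.0062500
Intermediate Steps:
I(N) = 0 (I(N) = (-5*0)/2 = (½)*0 = 0)
r = -20 (r = -2 - 3*6 = -2 - 1*18 = -2 - 18 = -20)
O(V) = 0 (O(V) = V*0 = 0)
X = 160 (X = (-13 + 5)*(-20) = -8*(-20) = 160)
1/(O(22) + X) = 1/(0 + 160) = 1/160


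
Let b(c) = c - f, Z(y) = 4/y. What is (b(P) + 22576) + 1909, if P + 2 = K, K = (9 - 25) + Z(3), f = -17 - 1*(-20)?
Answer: 73396/3 ≈ 24465.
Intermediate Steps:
f = 3 (f = -17 + 20 = 3)
K = -44/3 (K = (9 - 25) + 4/3 = -16 + 4*(1/3) = -16 + 4/3 = -44/3 ≈ -14.667)
P = -50/3 (P = -2 - 44/3 = -50/3 ≈ -16.667)
b(c) = -3 + c (b(c) = c - 1*3 = c - 3 = -3 + c)
(b(P) + 22576) + 1909 = ((-3 - 50/3) + 22576) + 1909 = (-59/3 + 22576) + 1909 = 67669/3 + 1909 = 73396/3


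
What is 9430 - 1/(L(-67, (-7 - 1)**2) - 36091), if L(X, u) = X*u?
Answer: 380773971/40379 ≈ 9430.0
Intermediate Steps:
9430 - 1/(L(-67, (-7 - 1)**2) - 36091) = 9430 - 1/(-67*(-7 - 1)**2 - 36091) = 9430 - 1/(-67*(-8)**2 - 36091) = 9430 - 1/(-67*64 - 36091) = 9430 - 1/(-4288 - 36091) = 9430 - 1/(-40379) = 9430 - 1*(-1/40379) = 9430 + 1/40379 = 380773971/40379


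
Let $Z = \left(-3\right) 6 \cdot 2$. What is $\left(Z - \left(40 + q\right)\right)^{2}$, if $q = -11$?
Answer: $4225$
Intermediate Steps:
$Z = -36$ ($Z = \left(-18\right) 2 = -36$)
$\left(Z - \left(40 + q\right)\right)^{2} = \left(-36 + \left(-76 + \left(36 - -11\right)\right)\right)^{2} = \left(-36 + \left(-76 + \left(36 + 11\right)\right)\right)^{2} = \left(-36 + \left(-76 + 47\right)\right)^{2} = \left(-36 - 29\right)^{2} = \left(-65\right)^{2} = 4225$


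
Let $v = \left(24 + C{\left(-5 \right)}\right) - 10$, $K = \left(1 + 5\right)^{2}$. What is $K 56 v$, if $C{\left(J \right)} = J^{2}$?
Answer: $78624$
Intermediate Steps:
$K = 36$ ($K = 6^{2} = 36$)
$v = 39$ ($v = \left(24 + \left(-5\right)^{2}\right) - 10 = \left(24 + 25\right) - 10 = 49 - 10 = 39$)
$K 56 v = 36 \cdot 56 \cdot 39 = 2016 \cdot 39 = 78624$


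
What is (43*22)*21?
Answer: 19866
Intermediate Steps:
(43*22)*21 = 946*21 = 19866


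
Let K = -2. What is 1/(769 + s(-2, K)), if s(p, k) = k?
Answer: 1/767 ≈ 0.0013038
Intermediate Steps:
1/(769 + s(-2, K)) = 1/(769 - 2) = 1/767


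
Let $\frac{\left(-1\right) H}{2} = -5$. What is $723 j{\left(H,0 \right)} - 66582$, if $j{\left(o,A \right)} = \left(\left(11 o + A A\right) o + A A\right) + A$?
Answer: $728718$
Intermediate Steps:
$H = 10$ ($H = \left(-2\right) \left(-5\right) = 10$)
$j{\left(o,A \right)} = A + A^{2} + o \left(A^{2} + 11 o\right)$ ($j{\left(o,A \right)} = \left(\left(11 o + A^{2}\right) o + A^{2}\right) + A = \left(\left(A^{2} + 11 o\right) o + A^{2}\right) + A = \left(o \left(A^{2} + 11 o\right) + A^{2}\right) + A = \left(A^{2} + o \left(A^{2} + 11 o\right)\right) + A = A + A^{2} + o \left(A^{2} + 11 o\right)$)
$723 j{\left(H,0 \right)} - 66582 = 723 \left(0 + 0^{2} + 11 \cdot 10^{2} + 10 \cdot 0^{2}\right) - 66582 = 723 \left(0 + 0 + 11 \cdot 100 + 10 \cdot 0\right) - 66582 = 723 \left(0 + 0 + 1100 + 0\right) - 66582 = 723 \cdot 1100 - 66582 = 795300 - 66582 = 728718$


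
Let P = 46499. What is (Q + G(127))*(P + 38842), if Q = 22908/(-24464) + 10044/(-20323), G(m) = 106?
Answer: 1109219705787903/124295468 ≈ 8.9240e+6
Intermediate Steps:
Q = -177818925/124295468 (Q = 22908*(-1/24464) + 10044*(-1/20323) = -5727/6116 - 10044/20323 = -177818925/124295468 ≈ -1.4306)
(Q + G(127))*(P + 38842) = (-177818925/124295468 + 106)*(46499 + 38842) = (12997500683/124295468)*85341 = 1109219705787903/124295468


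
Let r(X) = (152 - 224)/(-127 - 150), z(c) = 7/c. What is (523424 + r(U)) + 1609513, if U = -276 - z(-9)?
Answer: 590823621/277 ≈ 2.1329e+6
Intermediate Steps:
U = -2477/9 (U = -276 - 7/(-9) = -276 - 7*(-1)/9 = -276 - 1*(-7/9) = -276 + 7/9 = -2477/9 ≈ -275.22)
r(X) = 72/277 (r(X) = -72/(-277) = -72*(-1/277) = 72/277)
(523424 + r(U)) + 1609513 = (523424 + 72/277) + 1609513 = 144988520/277 + 1609513 = 590823621/277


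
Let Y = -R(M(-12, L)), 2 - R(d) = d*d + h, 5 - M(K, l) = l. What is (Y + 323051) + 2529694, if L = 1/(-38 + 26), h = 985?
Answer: 410940553/144 ≈ 2.8538e+6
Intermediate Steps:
L = -1/12 (L = 1/(-12) = -1/12 ≈ -0.083333)
M(K, l) = 5 - l
R(d) = -983 - d**2 (R(d) = 2 - (d*d + 985) = 2 - (d**2 + 985) = 2 - (985 + d**2) = 2 + (-985 - d**2) = -983 - d**2)
Y = 145273/144 (Y = -(-983 - (5 - 1*(-1/12))**2) = -(-983 - (5 + 1/12)**2) = -(-983 - (61/12)**2) = -(-983 - 1*3721/144) = -(-983 - 3721/144) = -1*(-145273/144) = 145273/144 ≈ 1008.8)
(Y + 323051) + 2529694 = (145273/144 + 323051) + 2529694 = 46664617/144 + 2529694 = 410940553/144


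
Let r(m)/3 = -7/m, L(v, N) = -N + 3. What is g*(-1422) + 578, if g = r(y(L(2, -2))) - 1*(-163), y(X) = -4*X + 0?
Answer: -2327011/10 ≈ -2.3270e+5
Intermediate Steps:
L(v, N) = 3 - N
y(X) = -4*X
r(m) = -21/m (r(m) = 3*(-7/m) = -21/m)
g = 3281/20 (g = -21*(-1/(4*(3 - 1*(-2)))) - 1*(-163) = -21*(-1/(4*(3 + 2))) + 163 = -21/((-4*5)) + 163 = -21/(-20) + 163 = -21*(-1/20) + 163 = 21/20 + 163 = 3281/20 ≈ 164.05)
g*(-1422) + 578 = (3281/20)*(-1422) + 578 = -2332791/10 + 578 = -2327011/10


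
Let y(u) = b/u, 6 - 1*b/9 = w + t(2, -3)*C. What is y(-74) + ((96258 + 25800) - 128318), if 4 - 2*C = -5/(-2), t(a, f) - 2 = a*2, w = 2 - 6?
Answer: -926579/148 ≈ -6260.7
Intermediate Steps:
w = -4
t(a, f) = 2 + 2*a (t(a, f) = 2 + a*2 = 2 + 2*a)
C = ¾ (C = 2 - (-5)/(2*(-2)) = 2 - (-5)*(-1)/(2*2) = 2 - ½*5/2 = 2 - 5/4 = ¾ ≈ 0.75000)
b = 99/2 (b = 54 - 9*(-4 + (2 + 2*2)*(¾)) = 54 - 9*(-4 + (2 + 4)*(¾)) = 54 - 9*(-4 + 6*(¾)) = 54 - 9*(-4 + 9/2) = 54 - 9*½ = 54 - 9/2 = 99/2 ≈ 49.500)
y(u) = 99/(2*u)
y(-74) + ((96258 + 25800) - 128318) = (99/2)/(-74) + ((96258 + 25800) - 128318) = (99/2)*(-1/74) + (122058 - 128318) = -99/148 - 6260 = -926579/148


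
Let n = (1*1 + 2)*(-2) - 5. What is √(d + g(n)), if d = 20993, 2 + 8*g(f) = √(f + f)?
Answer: √(335884 + 2*I*√22)/4 ≈ 144.89 + 0.0020233*I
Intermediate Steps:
n = -11 (n = (1 + 2)*(-2) - 5 = 3*(-2) - 5 = -6 - 5 = -11)
g(f) = -¼ + √2*√f/8 (g(f) = -¼ + √(f + f)/8 = -¼ + √(2*f)/8 = -¼ + (√2*√f)/8 = -¼ + √2*√f/8)
√(d + g(n)) = √(20993 + (-¼ + √2*√(-11)/8)) = √(20993 + (-¼ + √2*(I*√11)/8)) = √(20993 + (-¼ + I*√22/8)) = √(83971/4 + I*√22/8)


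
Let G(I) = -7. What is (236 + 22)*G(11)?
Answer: -1806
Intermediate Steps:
(236 + 22)*G(11) = (236 + 22)*(-7) = 258*(-7) = -1806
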